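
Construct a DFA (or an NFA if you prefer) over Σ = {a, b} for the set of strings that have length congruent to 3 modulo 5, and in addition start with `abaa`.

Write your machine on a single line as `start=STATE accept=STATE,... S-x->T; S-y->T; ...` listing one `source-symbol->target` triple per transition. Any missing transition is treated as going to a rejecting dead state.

Run two small machines in parallel and take their product. The first has 5 states tracking the input length modulo 5; the second has 6 states tracking whether the input so far still matches the prefix `abaa`. A product state is a pair (one from each), accepting exactly when both do. Equivalent product states are then merged.
        a   b  
>  S0   S1  S2 
   S1   S2  S3 
   S2   S2  S2 
   S3   S4  S2 
   S4   S5  S2 
   S5   S6  S6 
   S6   S7  S7 
   S7   S8  S8 
   S8   S9  S9 
 * S9   S5  S5 
(> = start, * = accepting)

start=S0; accept=S9; S0-a->S1; S0-b->S2; S1-a->S2; S1-b->S3; S2-a->S2; S2-b->S2; S3-a->S4; S3-b->S2; S4-a->S5; S4-b->S2; S5-a->S6; S5-b->S6; S6-a->S7; S6-b->S7; S7-a->S8; S7-b->S8; S8-a->S9; S8-b->S9; S9-a->S5; S9-b->S5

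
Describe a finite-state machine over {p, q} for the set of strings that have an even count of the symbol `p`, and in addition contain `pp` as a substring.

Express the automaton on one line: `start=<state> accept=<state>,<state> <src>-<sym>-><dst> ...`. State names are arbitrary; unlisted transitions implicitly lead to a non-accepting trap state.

start=S0 accept=S2 S0-p->S1 S0-q->S0 S1-p->S2 S1-q->S3 S2-p->S4 S2-q->S2 S3-p->S5 S3-q->S3 S4-p->S2 S4-q->S4 S5-p->S4 S5-q->S0

Build one automaton per condition and run them in lockstep. The first has 2 states tracking the count of `p`s modulo 2; the second has 3 states tracking whether and how much of `pp` has been seen. A product state is a pair (one from each), accepting exactly when both do.
6 states suffice.
        p   q  
>  S0   S1  S0 
   S1   S2  S3 
 * S2   S4  S2 
   S3   S5  S3 
   S4   S2  S4 
   S5   S4  S0 
(> = start, * = accepting)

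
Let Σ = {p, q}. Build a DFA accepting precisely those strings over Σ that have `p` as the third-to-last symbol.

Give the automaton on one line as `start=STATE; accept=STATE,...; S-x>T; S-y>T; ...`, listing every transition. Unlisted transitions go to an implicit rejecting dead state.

Because acceptance depends on a position counted from the end, the machine has to buffer the most recent 3 symbols. Make each state the string of the last up-to-3 symbols read; on input `x` shift the window left and append `x`. Accept when the buffered window has length 3 and begins with `p`.
A 15-state machine:
          p    q  
>  S0     S1   S2 
   S1     S3   S4 
   S2     S5   S6 
   S3     S7   S8 
   S4     S9  S10 
   S5    S11  S12 
   S6    S13  S14 
 * S7     S7   S8 
 * S8     S9  S10 
 * S9    S11  S12 
 * S10   S13  S14 
   S11    S7   S8 
   S12    S9  S10 
   S13   S11  S12 
   S14   S13  S14 
(> = start, * = accepting)

start=S0; accept=S7,S8,S9,S10; S0-p>S1; S0-q>S2; S1-p>S3; S1-q>S4; S2-p>S5; S2-q>S6; S3-p>S7; S3-q>S8; S4-p>S9; S4-q>S10; S5-p>S11; S5-q>S12; S6-p>S13; S6-q>S14; S7-p>S7; S7-q>S8; S8-p>S9; S8-q>S10; S9-p>S11; S9-q>S12; S10-p>S13; S10-q>S14; S11-p>S7; S11-q>S8; S12-p>S9; S12-q>S10; S13-p>S11; S13-q>S12; S14-p>S13; S14-q>S14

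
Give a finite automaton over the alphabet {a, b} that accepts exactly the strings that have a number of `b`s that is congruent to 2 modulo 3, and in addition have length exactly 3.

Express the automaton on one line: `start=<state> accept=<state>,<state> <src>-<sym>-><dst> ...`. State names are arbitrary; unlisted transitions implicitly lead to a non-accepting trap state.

start=q0 accept=q6 q0-a->q1 q0-b->q2 q1-a->q3 q1-b->q4 q2-a->q4 q2-b->q5 q3-a->q3 q3-b->q3 q4-a->q3 q4-b->q6 q5-a->q6 q5-b->q3 q6-a->q3 q6-b->q3

Build one automaton per condition and run them in lockstep. The first has 3 states tracking the count of `b`s modulo 3; the second has 5 states tracking the input length, saturating at 4. A product state is a pair (one from each), accepting exactly when both do. After merging equivalent states the machine shrinks.
With 7 states:
        a   b  
>  q0   q1  q2 
   q1   q3  q4 
   q2   q4  q5 
   q3   q3  q3 
   q4   q3  q6 
   q5   q6  q3 
 * q6   q3  q3 
(> = start, * = accepting)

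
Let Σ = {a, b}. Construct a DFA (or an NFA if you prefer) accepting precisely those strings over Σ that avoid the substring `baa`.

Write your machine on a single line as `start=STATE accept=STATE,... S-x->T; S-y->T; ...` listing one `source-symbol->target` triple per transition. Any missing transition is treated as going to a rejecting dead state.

start=s0; accept=s0,s1,s2; s0-a->s0; s0-b->s1; s1-a->s2; s1-b->s1; s2-a->s3; s2-b->s1; s3-a->s3; s3-b->s3

Track partial matches of the forbidden pattern `baa`. State s3 is a dead state reached once `baa` has occurred; every other state accepts. s0 means no part of `baa` is currently matched.
A 4-state machine:
        a   b  
>* s0   s0  s1 
 * s1   s2  s1 
 * s2   s3  s1 
   s3   s3  s3 
(> = start, * = accepting)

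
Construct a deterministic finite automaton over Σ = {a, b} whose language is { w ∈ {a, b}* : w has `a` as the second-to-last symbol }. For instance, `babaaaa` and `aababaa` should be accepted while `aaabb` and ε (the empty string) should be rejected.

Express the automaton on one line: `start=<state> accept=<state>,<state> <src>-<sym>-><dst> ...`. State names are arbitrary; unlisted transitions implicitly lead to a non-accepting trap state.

start=q0 accept=q3,q4 q0-a->q1 q0-b->q2 q1-a->q3 q1-b->q4 q2-a->q5 q2-b->q6 q3-a->q3 q3-b->q4 q4-a->q5 q4-b->q6 q5-a->q3 q5-b->q4 q6-a->q5 q6-b->q6

Because acceptance depends on a position counted from the end, the machine has to buffer the most recent 2 symbols. Make each state the string of the last up-to-2 symbols read; on input `x` shift the window left and append `x`. Accept when the buffered window has length 2 and begins with `a`.
With 7 states:
        a   b  
>  q0   q1  q2 
   q1   q3  q4 
   q2   q5  q6 
 * q3   q3  q4 
 * q4   q5  q6 
   q5   q3  q4 
   q6   q5  q6 
(> = start, * = accepting)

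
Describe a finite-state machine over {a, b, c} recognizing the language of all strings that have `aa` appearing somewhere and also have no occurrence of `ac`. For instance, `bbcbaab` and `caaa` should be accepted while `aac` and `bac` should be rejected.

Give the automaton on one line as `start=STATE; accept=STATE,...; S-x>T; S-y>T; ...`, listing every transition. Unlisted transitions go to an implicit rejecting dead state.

Handle the two conditions separately and then intersect. One (3 states) tracks whether and how much of `aa` has been seen; the other (3 states) tracks partial matches of the forbidden pattern `ac`. Each combined state is a pair, one component from each; accept when both components accept.
        a   b   c  
>  q0   q1  q0  q0 
   q1   q2  q0  q3 
 * q2   q2  q4  q5 
   q3   q6  q3  q3 
 * q4   q2  q4  q4 
   q5   q5  q5  q5 
   q6   q5  q3  q3 
(> = start, * = accepting)

start=q0; accept=q2,q4; q0-a>q1; q0-b>q0; q0-c>q0; q1-a>q2; q1-b>q0; q1-c>q3; q2-a>q2; q2-b>q4; q2-c>q5; q3-a>q6; q3-b>q3; q3-c>q3; q4-a>q2; q4-b>q4; q4-c>q4; q5-a>q5; q5-b>q5; q5-c>q5; q6-a>q5; q6-b>q3; q6-c>q3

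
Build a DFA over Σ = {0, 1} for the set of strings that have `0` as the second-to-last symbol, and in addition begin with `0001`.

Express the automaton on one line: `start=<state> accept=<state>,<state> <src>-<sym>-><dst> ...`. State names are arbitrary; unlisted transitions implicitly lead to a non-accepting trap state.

start=s0 accept=s9,s12 s0-0->s1 s0-1->s2 s1-0->s3 s1-1->s4 s2-0->s5 s2-1->s6 s3-0->s7 s3-1->s4 s4-0->s5 s4-1->s6 s5-0->s8 s5-1->s4 s6-0->s5 s6-1->s6 s7-0->s8 s7-1->s9 s8-0->s8 s8-1->s4 s9-0->s10 s9-1->s11 s10-0->s12 s10-1->s9 s11-0->s10 s11-1->s11 s12-0->s12 s12-1->s9

Run two small machines in parallel and take their product. The first has 7 states tracking the last 2 symbols read; the second has 6 states tracking whether the input so far still matches the prefix `0001`. A product state is a pair (one from each), accepting exactly when both do.
With 13 states:
          0    1  
>  s0     s1   s2 
   s1     s3   s4 
   s2     s5   s6 
   s3     s7   s4 
   s4     s5   s6 
   s5     s8   s4 
   s6     s5   s6 
   s7     s8   s9 
   s8     s8   s4 
 * s9    s10  s11 
   s10   s12   s9 
   s11   s10  s11 
 * s12   s12   s9 
(> = start, * = accepting)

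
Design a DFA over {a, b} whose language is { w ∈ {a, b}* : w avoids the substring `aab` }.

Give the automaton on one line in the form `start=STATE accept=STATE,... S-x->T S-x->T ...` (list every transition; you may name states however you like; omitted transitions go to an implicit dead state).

Track partial matches of the forbidden pattern `aab`. State s3 is a dead state reached once `aab` has occurred; every other state accepts. s0 means no part of `aab` is currently matched.
With 4 states:
        a   b  
>* s0   s1  s0 
 * s1   s2  s0 
 * s2   s2  s3 
   s3   s3  s3 
(> = start, * = accepting)

start=s0 accept=s0,s1,s2 s0-a->s1 s0-b->s0 s1-a->s2 s1-b->s0 s2-a->s2 s2-b->s3 s3-a->s3 s3-b->s3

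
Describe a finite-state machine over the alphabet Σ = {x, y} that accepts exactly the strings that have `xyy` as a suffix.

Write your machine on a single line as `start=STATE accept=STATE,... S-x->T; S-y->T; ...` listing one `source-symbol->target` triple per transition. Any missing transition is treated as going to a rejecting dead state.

Let each state record the length of the longest suffix of the input read so far that is also a prefix of `xyy`. S1 means the last symbol is `x`; S2 means the last 2 symbols are `xy`; S3 means the last 3 symbols are `xyy`. Accept only at S3, where the string currently ends in `xyy`.
        x   y  
>  S0   S1  S0 
   S1   S1  S2 
   S2   S1  S3 
 * S3   S1  S0 
(> = start, * = accepting)

start=S0; accept=S3; S0-x->S1; S0-y->S0; S1-x->S1; S1-y->S2; S2-x->S1; S2-y->S3; S3-x->S1; S3-y->S0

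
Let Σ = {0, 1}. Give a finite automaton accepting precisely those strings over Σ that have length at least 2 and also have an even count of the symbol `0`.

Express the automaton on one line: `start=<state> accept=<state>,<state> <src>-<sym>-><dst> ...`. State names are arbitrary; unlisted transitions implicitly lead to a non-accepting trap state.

start=q0 accept=q3 q0-0->q1 q0-1->q2 q1-0->q3 q1-1->q1 q2-0->q1 q2-1->q3 q3-0->q1 q3-1->q3

Build one automaton per condition and run them in lockstep. The first has 4 states tracking the input length, saturating at 3; the second has 2 states tracking the count of `0`s modulo 2. A product state is a pair (one from each), accepting exactly when both do. Equivalent product states are then merged.
4 states suffice.
        0   1  
>  q0   q1  q2 
   q1   q3  q1 
   q2   q1  q3 
 * q3   q1  q3 
(> = start, * = accepting)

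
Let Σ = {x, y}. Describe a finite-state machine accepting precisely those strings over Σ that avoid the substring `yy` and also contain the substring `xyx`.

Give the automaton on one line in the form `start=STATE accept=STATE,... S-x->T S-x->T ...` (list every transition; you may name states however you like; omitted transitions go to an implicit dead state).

Build one automaton per condition and run them in lockstep. The first has 3 states tracking partial matches of the forbidden pattern `yy`; the second has 4 states tracking whether and how much of `xyx` has been seen. A product state is a pair (one from each), accepting exactly when both do.
        x   y  
>  S0   S1  S2 
   S1   S1  S3 
   S2   S1  S4 
   S3   S5  S4 
   S4   S6  S4 
 * S5   S5  S7 
   S6   S6  S8 
 * S7   S5  S9 
   S8   S9  S4 
   S9   S9  S9 
(> = start, * = accepting)

start=S0 accept=S5,S7 S0-x->S1 S0-y->S2 S1-x->S1 S1-y->S3 S2-x->S1 S2-y->S4 S3-x->S5 S3-y->S4 S4-x->S6 S4-y->S4 S5-x->S5 S5-y->S7 S6-x->S6 S6-y->S8 S7-x->S5 S7-y->S9 S8-x->S9 S8-y->S4 S9-x->S9 S9-y->S9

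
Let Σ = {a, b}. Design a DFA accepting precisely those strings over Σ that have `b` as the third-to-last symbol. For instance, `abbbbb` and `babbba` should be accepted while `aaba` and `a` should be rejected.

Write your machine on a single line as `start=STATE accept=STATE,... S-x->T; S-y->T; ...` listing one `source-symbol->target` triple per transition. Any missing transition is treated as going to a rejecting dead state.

Because acceptance depends on a position counted from the end, the machine has to buffer the most recent 3 symbols. Make each state the string of the last up-to-3 symbols read; on input `x` shift the window left and append `x`. Accept when the buffered window has length 3 and begins with `b`.
15 states suffice.
          a    b  
>  q0     q1   q2 
   q1     q3   q4 
   q2     q5   q6 
   q3     q7   q8 
   q4     q9  q10 
   q5    q11  q12 
   q6    q13  q14 
   q7     q7   q8 
   q8     q9  q10 
   q9    q11  q12 
   q10   q13  q14 
 * q11    q7   q8 
 * q12    q9  q10 
 * q13   q11  q12 
 * q14   q13  q14 
(> = start, * = accepting)

start=q0; accept=q11,q12,q13,q14; q0-a->q1; q0-b->q2; q1-a->q3; q1-b->q4; q2-a->q5; q2-b->q6; q3-a->q7; q3-b->q8; q4-a->q9; q4-b->q10; q5-a->q11; q5-b->q12; q6-a->q13; q6-b->q14; q7-a->q7; q7-b->q8; q8-a->q9; q8-b->q10; q9-a->q11; q9-b->q12; q10-a->q13; q10-b->q14; q11-a->q7; q11-b->q8; q12-a->q9; q12-b->q10; q13-a->q11; q13-b->q12; q14-a->q13; q14-b->q14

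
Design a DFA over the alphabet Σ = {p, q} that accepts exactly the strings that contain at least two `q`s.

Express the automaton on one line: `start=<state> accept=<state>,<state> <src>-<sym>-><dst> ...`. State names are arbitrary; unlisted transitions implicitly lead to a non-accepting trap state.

start=S0 accept=S2,S3 S0-p->S0 S0-q->S1 S1-p->S1 S1-q->S2 S2-p->S2 S2-q->S3 S3-p->S3 S3-q->S3

Only the number of `q`s matters, and only up to 3. Make a chain S0 → S1 → S2 → S3 advanced by each `q` (with S3 absorbing); every other symbol self-loops. The accepting set is {S2, S3}.
A 4-state machine:
        p   q  
>  S0   S0  S1 
   S1   S1  S2 
 * S2   S2  S3 
 * S3   S3  S3 
(> = start, * = accepting)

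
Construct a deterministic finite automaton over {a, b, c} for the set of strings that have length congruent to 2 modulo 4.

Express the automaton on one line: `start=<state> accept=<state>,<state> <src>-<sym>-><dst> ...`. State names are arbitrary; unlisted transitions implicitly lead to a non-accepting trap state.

Only the length mod 4 matters, so use a 4-cycle: from any state, every input symbol moves to the next state, wrapping s3 back to s0. Mark s2 accepting.
        a   b   c  
>  s0   s1  s1  s1 
   s1   s2  s2  s2 
 * s2   s3  s3  s3 
   s3   s0  s0  s0 
(> = start, * = accepting)

start=s0 accept=s2 s0-a->s1 s0-b->s1 s0-c->s1 s1-a->s2 s1-b->s2 s1-c->s2 s2-a->s3 s2-b->s3 s2-c->s3 s3-a->s0 s3-b->s0 s3-c->s0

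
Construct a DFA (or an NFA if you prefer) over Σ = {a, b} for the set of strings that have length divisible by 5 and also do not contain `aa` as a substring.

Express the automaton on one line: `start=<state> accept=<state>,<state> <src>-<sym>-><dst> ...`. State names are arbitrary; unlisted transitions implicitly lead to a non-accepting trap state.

start=S0 accept=S0,S10 S0-a->S1 S0-b->S2 S1-a->S3 S1-b->S4 S2-a->S5 S2-b->S4 S3-a->S3 S3-b->S3 S4-a->S6 S4-b->S7 S5-a->S3 S5-b->S7 S6-a->S3 S6-b->S8 S7-a->S9 S7-b->S8 S8-a->S10 S8-b->S0 S9-a->S3 S9-b->S0 S10-a->S3 S10-b->S2

Build one automaton per condition and run them in lockstep. One (5 states) tracks the input length modulo 5; the other (3 states) tracks partial matches of the forbidden pattern `aa`. Each combined state is a pair, one component from each; accept when both components accept. Minimizing collapses redundant product states.
An 11-state machine:
          a    b  
>* S0     S1   S2 
   S1     S3   S4 
   S2     S5   S4 
   S3     S3   S3 
   S4     S6   S7 
   S5     S3   S7 
   S6     S3   S8 
   S7     S9   S8 
   S8    S10   S0 
   S9     S3   S0 
 * S10    S3   S2 
(> = start, * = accepting)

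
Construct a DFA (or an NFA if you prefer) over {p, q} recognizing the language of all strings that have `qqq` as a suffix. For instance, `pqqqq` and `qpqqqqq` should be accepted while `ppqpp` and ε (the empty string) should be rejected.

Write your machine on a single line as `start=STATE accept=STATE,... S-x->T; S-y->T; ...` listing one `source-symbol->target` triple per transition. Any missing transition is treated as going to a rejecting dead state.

start=s0; accept=s3; s0-p->s0; s0-q->s1; s1-p->s0; s1-q->s2; s2-p->s0; s2-q->s3; s3-p->s0; s3-q->s3

Remember how much of `qqq` the current input suffix matches. State s0 means no match yet; s1 means the last symbol is `q`; s2 means the last 2 symbols are `qq`; s3 means the last 3 symbols are `qqq`. Only s3 accepts. On a mismatch, fall back to the longest proper suffix that is still a prefix of `qqq`.
4 states suffice.
        p   q  
>  s0   s0  s1 
   s1   s0  s2 
   s2   s0  s3 
 * s3   s0  s3 
(> = start, * = accepting)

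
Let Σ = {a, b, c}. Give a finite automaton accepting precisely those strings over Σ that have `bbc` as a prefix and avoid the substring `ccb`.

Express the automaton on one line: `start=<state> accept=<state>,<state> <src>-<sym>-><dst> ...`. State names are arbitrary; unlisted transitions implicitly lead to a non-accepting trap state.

Run two small machines in parallel and take their product. One (5 states) tracks whether the input so far still matches the prefix `bbc`; the other (4 states) tracks partial matches of the forbidden pattern `ccb`. Each combined state is a pair, one component from each; accept when both components accept. Minimizing collapses redundant product states.
7 states suffice.
        a   b   c  
>  q0   q1  q2  q1 
   q1   q1  q1  q1 
   q2   q1  q3  q1 
   q3   q1  q1  q4 
 * q4   q5  q5  q6 
 * q5   q5  q5  q4 
 * q6   q5  q1  q6 
(> = start, * = accepting)

start=q0 accept=q4,q5,q6 q0-a->q1 q0-b->q2 q0-c->q1 q1-a->q1 q1-b->q1 q1-c->q1 q2-a->q1 q2-b->q3 q2-c->q1 q3-a->q1 q3-b->q1 q3-c->q4 q4-a->q5 q4-b->q5 q4-c->q6 q5-a->q5 q5-b->q5 q5-c->q4 q6-a->q5 q6-b->q1 q6-c->q6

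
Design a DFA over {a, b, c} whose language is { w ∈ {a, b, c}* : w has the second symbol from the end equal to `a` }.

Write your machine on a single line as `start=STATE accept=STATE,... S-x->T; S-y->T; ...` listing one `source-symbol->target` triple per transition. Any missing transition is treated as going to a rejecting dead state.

A DFA must remember the last 2 symbols (since which symbol is second-to-last isn't known until the input ends). Use one state per possible window of the last ≤2 symbols; accept from those whose window starts with `a`.
13 states suffice.
          a    b    c  
>  s0     s1   s2   s3 
   s1     s4   s5   s6 
   s2     s7   s8   s9 
   s3    s10  s11  s12 
 * s4     s4   s5   s6 
 * s5     s7   s8   s9 
 * s6    s10  s11  s12 
   s7     s4   s5   s6 
   s8     s7   s8   s9 
   s9    s10  s11  s12 
   s10    s4   s5   s6 
   s11    s7   s8   s9 
   s12   s10  s11  s12 
(> = start, * = accepting)

start=s0; accept=s4,s5,s6; s0-a->s1; s0-b->s2; s0-c->s3; s1-a->s4; s1-b->s5; s1-c->s6; s2-a->s7; s2-b->s8; s2-c->s9; s3-a->s10; s3-b->s11; s3-c->s12; s4-a->s4; s4-b->s5; s4-c->s6; s5-a->s7; s5-b->s8; s5-c->s9; s6-a->s10; s6-b->s11; s6-c->s12; s7-a->s4; s7-b->s5; s7-c->s6; s8-a->s7; s8-b->s8; s8-c->s9; s9-a->s10; s9-b->s11; s9-c->s12; s10-a->s4; s10-b->s5; s10-c->s6; s11-a->s7; s11-b->s8; s11-c->s9; s12-a->s10; s12-b->s11; s12-c->s12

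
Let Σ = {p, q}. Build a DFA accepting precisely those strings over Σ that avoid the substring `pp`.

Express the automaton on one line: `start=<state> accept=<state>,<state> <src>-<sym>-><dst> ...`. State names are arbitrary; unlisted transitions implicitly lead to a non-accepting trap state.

start=A accept=A,B A-p->B A-q->A B-p->C B-q->A C-p->C C-q->C

This is the complement of 'contains `pp`'. Use the same substring-matching states — A through C holding how much of `pp` has just been matched — but flip the accepting set: everything except the trap C accepts.
With 3 states:
       p  q 
>* A   B  A 
 * B   C  A 
   C   C  C 
(> = start, * = accepting)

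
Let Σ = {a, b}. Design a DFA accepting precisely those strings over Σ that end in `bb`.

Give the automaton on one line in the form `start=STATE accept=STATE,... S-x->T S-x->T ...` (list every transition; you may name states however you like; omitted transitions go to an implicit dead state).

Remember how much of `bb` the current input suffix matches. State s0 means no match yet; s1 means the last symbol is `b`; s2 means the last 2 symbols are `bb`. Only s2 accepts. On a mismatch, fall back to the longest proper suffix that is still a prefix of `bb`.
3 states suffice.
        a   b  
>  s0   s0  s1 
   s1   s0  s2 
 * s2   s0  s2 
(> = start, * = accepting)

start=s0 accept=s2 s0-a->s0 s0-b->s1 s1-a->s0 s1-b->s2 s2-a->s0 s2-b->s2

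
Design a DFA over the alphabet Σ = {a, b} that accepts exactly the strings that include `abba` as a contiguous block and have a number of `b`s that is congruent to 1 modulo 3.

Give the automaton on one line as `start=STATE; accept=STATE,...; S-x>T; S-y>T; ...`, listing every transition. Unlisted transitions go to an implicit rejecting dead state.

start=S0; accept=S14; S0-a>S1; S0-b>S2; S1-a>S1; S1-b>S3; S2-a>S4; S2-b>S5; S3-a>S4; S3-b>S6; S4-a>S4; S4-b>S7; S5-a>S8; S5-b>S0; S6-a>S9; S6-b>S0; S7-a>S8; S7-b>S10; S8-a>S8; S8-b>S11; S9-a>S9; S9-b>S12; S10-a>S12; S10-b>S2; S11-a>S1; S11-b>S13; S12-a>S12; S12-b>S14; S13-a>S14; S13-b>S5; S14-a>S14; S14-b>S9

Build one automaton per condition and run them in lockstep. One (5 states) tracks whether and how much of `abba` has been seen; the other (3 states) tracks the count of `b`s modulo 3. Each combined state is a pair, one component from each; accept when both components accept.
With 15 states:
          a    b  
>  S0     S1   S2 
   S1     S1   S3 
   S2     S4   S5 
   S3     S4   S6 
   S4     S4   S7 
   S5     S8   S0 
   S6     S9   S0 
   S7     S8  S10 
   S8     S8  S11 
   S9     S9  S12 
   S10   S12   S2 
   S11    S1  S13 
   S12   S12  S14 
   S13   S14   S5 
 * S14   S14   S9 
(> = start, * = accepting)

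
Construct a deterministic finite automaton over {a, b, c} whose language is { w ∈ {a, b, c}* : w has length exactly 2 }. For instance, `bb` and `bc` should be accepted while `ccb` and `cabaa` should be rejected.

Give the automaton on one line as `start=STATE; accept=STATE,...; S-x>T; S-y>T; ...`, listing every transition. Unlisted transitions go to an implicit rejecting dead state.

start=S0; accept=S2; S0-a>S1; S0-b>S1; S0-c>S1; S1-a>S2; S1-b>S2; S1-c>S2; S2-a>S3; S2-b>S3; S2-c>S3; S3-a>S3; S3-b>S3; S3-c>S3

We only need to distinguish lengths 0, 1, …, 2, and '>2'. Chain S0 → S1 → S2 → S3 on every symbol, with S3 looping. Accepting states: {S2}.
        a   b   c  
>  S0   S1  S1  S1 
   S1   S2  S2  S2 
 * S2   S3  S3  S3 
   S3   S3  S3  S3 
(> = start, * = accepting)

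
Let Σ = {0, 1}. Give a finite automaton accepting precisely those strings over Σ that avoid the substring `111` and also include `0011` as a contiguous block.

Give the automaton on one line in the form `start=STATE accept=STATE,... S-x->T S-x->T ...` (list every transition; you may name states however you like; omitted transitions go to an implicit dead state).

Build one automaton per condition and run them in lockstep. One (4 states) tracks partial matches of the forbidden pattern `111`; the other (5 states) tracks whether and how much of `0011` has been seen. Each combined state is a pair, one component from each; accept when both components accept.
With 14 states:
          0    1  
>  S0     S1   S2 
   S1     S3   S2 
   S2     S1   S4 
   S3     S3   S5 
   S4     S1   S6 
   S5     S1   S7 
   S6     S8   S6 
 * S7     S9  S10 
   S8    S11   S6 
 * S9     S9  S12 
   S10   S10  S10 
   S11   S11  S13 
 * S12    S9   S7 
   S13    S8  S10 
(> = start, * = accepting)

start=S0 accept=S7,S9,S12 S0-0->S1 S0-1->S2 S1-0->S3 S1-1->S2 S2-0->S1 S2-1->S4 S3-0->S3 S3-1->S5 S4-0->S1 S4-1->S6 S5-0->S1 S5-1->S7 S6-0->S8 S6-1->S6 S7-0->S9 S7-1->S10 S8-0->S11 S8-1->S6 S9-0->S9 S9-1->S12 S10-0->S10 S10-1->S10 S11-0->S11 S11-1->S13 S12-0->S9 S12-1->S7 S13-0->S8 S13-1->S10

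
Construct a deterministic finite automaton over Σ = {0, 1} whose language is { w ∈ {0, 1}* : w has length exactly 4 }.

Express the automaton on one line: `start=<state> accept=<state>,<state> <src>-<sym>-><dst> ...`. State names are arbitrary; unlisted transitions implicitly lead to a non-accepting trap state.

We only need to distinguish lengths 0, 1, …, 4, and '>4'. Chain A → B → C → D → E → F on every symbol, with F looping. Accepting states: {E}.
A 6-state machine:
       0  1 
>  A   B  B 
   B   C  C 
   C   D  D 
   D   E  E 
 * E   F  F 
   F   F  F 
(> = start, * = accepting)

start=A accept=E A-0->B A-1->B B-0->C B-1->C C-0->D C-1->D D-0->E D-1->E E-0->F E-1->F F-0->F F-1->F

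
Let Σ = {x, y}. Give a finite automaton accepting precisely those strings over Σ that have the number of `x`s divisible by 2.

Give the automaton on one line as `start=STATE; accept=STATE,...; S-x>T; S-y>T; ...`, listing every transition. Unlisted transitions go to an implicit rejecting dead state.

start=S0; accept=S0; S0-x>S1; S0-y>S0; S1-x>S0; S1-y>S1

The only thing that matters is how many `x`s have appeared, reduced mod 2. Use one state per residue: S0 for 0, …, S1 for 1. Reading `x` moves to the next residue; anything else stays put. S0 is accepting.
A 2-state machine:
        x   y  
>* S0   S1  S0 
   S1   S0  S1 
(> = start, * = accepting)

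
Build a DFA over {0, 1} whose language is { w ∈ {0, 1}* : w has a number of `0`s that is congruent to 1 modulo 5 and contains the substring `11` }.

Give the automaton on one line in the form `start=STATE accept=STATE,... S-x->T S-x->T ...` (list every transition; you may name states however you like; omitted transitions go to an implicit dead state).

start=q0 accept=q8 q0-0->q1 q0-1->q2 q1-0->q3 q1-1->q4 q2-0->q1 q2-1->q5 q3-0->q6 q3-1->q7 q4-0->q3 q4-1->q8 q5-0->q8 q5-1->q5 q6-0->q9 q6-1->q10 q7-0->q6 q7-1->q11 q8-0->q11 q8-1->q8 q9-0->q0 q9-1->q12 q10-0->q9 q10-1->q13 q11-0->q13 q11-1->q11 q12-0->q0 q12-1->q14 q13-0->q14 q13-1->q13 q14-0->q5 q14-1->q14

Handle the two conditions separately and then intersect. One (5 states) tracks the count of `0`s modulo 5; the other (3 states) tracks whether and how much of `11` has been seen. Each combined state is a pair, one component from each; accept when both components accept.
15 states suffice.
          0    1  
>  q0     q1   q2 
   q1     q3   q4 
   q2     q1   q5 
   q3     q6   q7 
   q4     q3   q8 
   q5     q8   q5 
   q6     q9  q10 
   q7     q6  q11 
 * q8    q11   q8 
   q9     q0  q12 
   q10    q9  q13 
   q11   q13  q11 
   q12    q0  q14 
   q13   q14  q13 
   q14    q5  q14 
(> = start, * = accepting)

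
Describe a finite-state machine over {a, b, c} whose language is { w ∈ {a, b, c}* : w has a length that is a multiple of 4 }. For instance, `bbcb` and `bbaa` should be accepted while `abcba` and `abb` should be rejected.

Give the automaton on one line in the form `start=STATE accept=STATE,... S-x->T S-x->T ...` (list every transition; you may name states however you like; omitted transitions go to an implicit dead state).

Count input length modulo 4: every symbol advances one step around the cycle q0 → q1 → q2 → q3 → q0. Accept at q0.
4 states suffice.
        a   b   c  
>* q0   q1  q1  q1 
   q1   q2  q2  q2 
   q2   q3  q3  q3 
   q3   q0  q0  q0 
(> = start, * = accepting)

start=q0 accept=q0 q0-a->q1 q0-b->q1 q0-c->q1 q1-a->q2 q1-b->q2 q1-c->q2 q2-a->q3 q2-b->q3 q2-c->q3 q3-a->q0 q3-b->q0 q3-c->q0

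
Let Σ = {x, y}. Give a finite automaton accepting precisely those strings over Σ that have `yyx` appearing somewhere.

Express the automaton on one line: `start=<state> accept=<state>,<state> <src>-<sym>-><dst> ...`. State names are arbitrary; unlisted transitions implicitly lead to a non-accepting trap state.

States A..C record the length of the longest prefix of `yyx` that matches the current input suffix. Reaching D means `yyx` has been seen, and we stay there forever. Accept from D.
4 states suffice.
       x  y 
>  A   A  B 
   B   A  C 
   C   D  C 
 * D   D  D 
(> = start, * = accepting)

start=A accept=D A-x->A A-y->B B-x->A B-y->C C-x->D C-y->C D-x->D D-y->D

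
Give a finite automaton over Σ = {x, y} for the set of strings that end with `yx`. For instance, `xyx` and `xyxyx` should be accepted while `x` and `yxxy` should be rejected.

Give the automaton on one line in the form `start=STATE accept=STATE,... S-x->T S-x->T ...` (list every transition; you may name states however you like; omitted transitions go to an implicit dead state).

Let each state record the length of the longest suffix of the input read so far that is also a prefix of `yx`. s1 means the last symbol is `y`; s2 means the last 2 symbols are `yx`. Accept only at s2, where the string currently ends in `yx`.
A 3-state machine:
        x   y  
>  s0   s0  s1 
   s1   s2  s1 
 * s2   s0  s1 
(> = start, * = accepting)

start=s0 accept=s2 s0-x->s0 s0-y->s1 s1-x->s2 s1-y->s1 s2-x->s0 s2-y->s1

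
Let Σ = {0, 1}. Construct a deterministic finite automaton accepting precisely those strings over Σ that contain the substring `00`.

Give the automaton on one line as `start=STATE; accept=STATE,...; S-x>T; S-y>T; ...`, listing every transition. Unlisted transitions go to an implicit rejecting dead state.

start=q0; accept=q2; q0-0>q1; q0-1>q0; q1-0>q2; q1-1>q0; q2-0>q2; q2-1>q2

States q0..q1 record the length of the longest prefix of `00` that matches the current input suffix. Reaching q2 means `00` has been seen, and we stay there forever. Accept from q2.
A 3-state machine:
        0   1  
>  q0   q1  q0 
   q1   q2  q0 
 * q2   q2  q2 
(> = start, * = accepting)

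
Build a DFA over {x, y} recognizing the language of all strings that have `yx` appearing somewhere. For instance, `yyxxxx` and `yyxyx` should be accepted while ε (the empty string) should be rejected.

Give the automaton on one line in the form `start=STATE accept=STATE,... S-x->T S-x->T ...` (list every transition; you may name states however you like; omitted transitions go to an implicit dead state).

Track how much of `yx` has been matched so far: state s0 is no progress, s2 is the absorbing accept state reached once `yx` has occurred. Intermediate states record partial matches; on a mismatch, fall back to the longest reusable overlap.
With 3 states:
        x   y  
>  s0   s0  s1 
   s1   s2  s1 
 * s2   s2  s2 
(> = start, * = accepting)

start=s0 accept=s2 s0-x->s0 s0-y->s1 s1-x->s2 s1-y->s1 s2-x->s2 s2-y->s2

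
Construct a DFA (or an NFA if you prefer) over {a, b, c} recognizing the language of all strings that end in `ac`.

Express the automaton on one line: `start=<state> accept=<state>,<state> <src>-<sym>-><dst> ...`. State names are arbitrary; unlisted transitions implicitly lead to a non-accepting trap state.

Remember how much of `ac` the current input suffix matches. State q0 means no match yet; q1 means the last symbol is `a`; q2 means the last 2 symbols are `ac`. Only q2 accepts. On a mismatch, fall back to the longest proper suffix that is still a prefix of `ac`.
With 3 states:
        a   b   c  
>  q0   q1  q0  q0 
   q1   q1  q0  q2 
 * q2   q1  q0  q0 
(> = start, * = accepting)

start=q0 accept=q2 q0-a->q1 q0-b->q0 q0-c->q0 q1-a->q1 q1-b->q0 q1-c->q2 q2-a->q1 q2-b->q0 q2-c->q0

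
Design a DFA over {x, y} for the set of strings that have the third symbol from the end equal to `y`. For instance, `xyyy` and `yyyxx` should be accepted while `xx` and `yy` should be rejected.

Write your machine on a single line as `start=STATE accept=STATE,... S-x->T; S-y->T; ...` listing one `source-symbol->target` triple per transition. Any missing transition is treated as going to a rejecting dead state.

A DFA must remember the last 3 symbols (since which symbol is third-to-last isn't known until the input ends). Use one state per possible window of the last ≤3 symbols; accept from those whose window starts with `y`.
With 15 states:
          x    y  
>  S0     S1   S2 
   S1     S3   S4 
   S2     S5   S6 
   S3     S7   S8 
   S4     S9  S10 
   S5    S11  S12 
   S6    S13  S14 
   S7     S7   S8 
   S8     S9  S10 
   S9    S11  S12 
   S10   S13  S14 
 * S11    S7   S8 
 * S12    S9  S10 
 * S13   S11  S12 
 * S14   S13  S14 
(> = start, * = accepting)

start=S0; accept=S11,S12,S13,S14; S0-x->S1; S0-y->S2; S1-x->S3; S1-y->S4; S2-x->S5; S2-y->S6; S3-x->S7; S3-y->S8; S4-x->S9; S4-y->S10; S5-x->S11; S5-y->S12; S6-x->S13; S6-y->S14; S7-x->S7; S7-y->S8; S8-x->S9; S8-y->S10; S9-x->S11; S9-y->S12; S10-x->S13; S10-y->S14; S11-x->S7; S11-y->S8; S12-x->S9; S12-y->S10; S13-x->S11; S13-y->S12; S14-x->S13; S14-y->S14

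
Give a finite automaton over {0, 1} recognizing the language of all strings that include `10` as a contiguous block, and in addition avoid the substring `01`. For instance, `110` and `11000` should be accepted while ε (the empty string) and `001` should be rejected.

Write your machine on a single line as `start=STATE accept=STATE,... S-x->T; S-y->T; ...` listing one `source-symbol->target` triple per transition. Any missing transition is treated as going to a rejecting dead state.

Handle the two conditions separately and then intersect. One (3 states) tracks whether and how much of `10` has been seen; the other (3 states) tracks partial matches of the forbidden pattern `01`. Each combined state is a pair, one component from each; accept when both components accept.
        0   1  
>  q0   q1  q2 
   q1   q1  q3 
   q2   q4  q2 
   q3   q5  q3 
 * q4   q4  q5 
   q5   q5  q5 
(> = start, * = accepting)

start=q0; accept=q4; q0-0->q1; q0-1->q2; q1-0->q1; q1-1->q3; q2-0->q4; q2-1->q2; q3-0->q5; q3-1->q3; q4-0->q4; q4-1->q5; q5-0->q5; q5-1->q5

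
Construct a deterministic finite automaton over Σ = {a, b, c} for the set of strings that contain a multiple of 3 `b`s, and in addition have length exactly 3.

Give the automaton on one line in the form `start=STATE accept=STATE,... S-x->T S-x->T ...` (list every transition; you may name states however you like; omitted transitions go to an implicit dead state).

start=q0 accept=q6 q0-a->q1 q0-b->q2 q0-c->q1 q1-a->q3 q1-b->q4 q1-c->q3 q2-a->q4 q2-b->q5 q2-c->q4 q3-a->q6 q3-b->q4 q3-c->q6 q4-a->q4 q4-b->q4 q4-c->q4 q5-a->q4 q5-b->q6 q5-c->q4 q6-a->q4 q6-b->q4 q6-c->q4

Build one automaton per condition and run them in lockstep. The first has 3 states tracking the count of `b`s modulo 3; the second has 5 states tracking the input length, saturating at 4. A product state is a pair (one from each), accepting exactly when both do. Minimizing collapses redundant product states.
A 7-state machine:
        a   b   c  
>  q0   q1  q2  q1 
   q1   q3  q4  q3 
   q2   q4  q5  q4 
   q3   q6  q4  q6 
   q4   q4  q4  q4 
   q5   q4  q6  q4 
 * q6   q4  q4  q4 
(> = start, * = accepting)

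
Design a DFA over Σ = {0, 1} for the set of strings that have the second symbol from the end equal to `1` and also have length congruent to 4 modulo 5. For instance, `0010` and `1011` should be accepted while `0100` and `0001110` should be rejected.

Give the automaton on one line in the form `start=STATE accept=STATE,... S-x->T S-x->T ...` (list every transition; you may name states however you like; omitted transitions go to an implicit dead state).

Run two small machines in parallel and take their product. One (7 states) tracks the last 2 symbols read; the other (5 states) tracks the input length modulo 5. Each combined state is a pair, one component from each; accept when both components accept.
With 23 states:
       0  1 
>  A   B  C 
   B   D  E 
   C   F  G 
   D   H  I 
   E   J  K 
   F   H  I 
   G   J  K 
   H   L  M 
   I   N  O 
   J   L  M 
   K   N  O 
   L   P  Q 
   M   R  S 
 * N   P  Q 
 * O   R  S 
   P   T  U 
   Q   V  W 
   R   T  U 
   S   V  W 
   T   D  E 
   U   F  G 
   V   D  E 
   W   F  G 
(> = start, * = accepting)

start=A accept=N,O A-0->B A-1->C B-0->D B-1->E C-0->F C-1->G D-0->H D-1->I E-0->J E-1->K F-0->H F-1->I G-0->J G-1->K H-0->L H-1->M I-0->N I-1->O J-0->L J-1->M K-0->N K-1->O L-0->P L-1->Q M-0->R M-1->S N-0->P N-1->Q O-0->R O-1->S P-0->T P-1->U Q-0->V Q-1->W R-0->T R-1->U S-0->V S-1->W T-0->D T-1->E U-0->F U-1->G V-0->D V-1->E W-0->F W-1->G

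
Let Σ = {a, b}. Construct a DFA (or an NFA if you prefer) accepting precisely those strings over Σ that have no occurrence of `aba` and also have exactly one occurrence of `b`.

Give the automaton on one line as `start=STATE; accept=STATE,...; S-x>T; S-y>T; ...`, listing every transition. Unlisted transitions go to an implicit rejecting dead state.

start=q0; accept=q2,q3,q4; q0-a>q1; q0-b>q2; q1-a>q1; q1-b>q3; q2-a>q4; q2-b>q5; q3-a>q6; q3-b>q5; q4-a>q4; q4-b>q7; q5-a>q8; q5-b>q5; q6-a>q6; q6-b>q9; q7-a>q9; q7-b>q5; q8-a>q8; q8-b>q7; q9-a>q9; q9-b>q9

Handle the two conditions separately and then intersect. The first has 4 states tracking partial matches of the forbidden pattern `aba`; the second has 3 states tracking the count of `b`s, saturating at 2. A product state is a pair (one from each), accepting exactly when both do.
10 states suffice.
        a   b  
>  q0   q1  q2 
   q1   q1  q3 
 * q2   q4  q5 
 * q3   q6  q5 
 * q4   q4  q7 
   q5   q8  q5 
   q6   q6  q9 
   q7   q9  q5 
   q8   q8  q7 
   q9   q9  q9 
(> = start, * = accepting)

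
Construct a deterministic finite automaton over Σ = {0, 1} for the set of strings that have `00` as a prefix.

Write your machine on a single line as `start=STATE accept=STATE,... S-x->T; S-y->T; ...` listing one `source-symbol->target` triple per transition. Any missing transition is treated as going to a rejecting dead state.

start=q0; accept=q2; q0-0->q1; q0-1->q3; q1-0->q2; q1-1->q3; q2-0->q2; q2-1->q2; q3-0->q3; q3-1->q3

Walk along `00` while the input agrees: from q0 take `0` to q1, and so on. Any deviation drops to the rejecting sink q3. Once q2 is reached the prefix is confirmed and every continuation is accepted.
With 4 states:
        0   1  
>  q0   q1  q3 
   q1   q2  q3 
 * q2   q2  q2 
   q3   q3  q3 
(> = start, * = accepting)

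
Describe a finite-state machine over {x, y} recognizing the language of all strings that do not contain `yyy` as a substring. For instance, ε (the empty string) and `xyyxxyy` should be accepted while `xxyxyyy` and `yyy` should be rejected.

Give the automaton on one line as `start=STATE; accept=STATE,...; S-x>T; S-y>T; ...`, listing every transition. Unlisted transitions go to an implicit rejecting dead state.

This is the complement of 'contains `yyy`'. Use the same substring-matching states — q0 through q3 holding how much of `yyy` has just been matched — but flip the accepting set: everything except the trap q3 accepts.
4 states suffice.
        x   y  
>* q0   q0  q1 
 * q1   q0  q2 
 * q2   q0  q3 
   q3   q3  q3 
(> = start, * = accepting)

start=q0; accept=q0,q1,q2; q0-x>q0; q0-y>q1; q1-x>q0; q1-y>q2; q2-x>q0; q2-y>q3; q3-x>q3; q3-y>q3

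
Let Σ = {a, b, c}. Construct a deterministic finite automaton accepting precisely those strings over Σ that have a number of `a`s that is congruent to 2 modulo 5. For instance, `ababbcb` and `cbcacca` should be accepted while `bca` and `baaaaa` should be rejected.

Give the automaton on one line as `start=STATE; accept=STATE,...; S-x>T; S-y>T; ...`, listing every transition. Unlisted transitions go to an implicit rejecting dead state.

Keep the running count of `a`s modulo 5: each `a` advances along the cycle q0 → q1 → q2 → q3 → q4 → q0 while other symbols loop. Accept at q2.
A 5-state machine:
        a   b   c  
>  q0   q1  q0  q0 
   q1   q2  q1  q1 
 * q2   q3  q2  q2 
   q3   q4  q3  q3 
   q4   q0  q4  q4 
(> = start, * = accepting)

start=q0; accept=q2; q0-a>q1; q0-b>q0; q0-c>q0; q1-a>q2; q1-b>q1; q1-c>q1; q2-a>q3; q2-b>q2; q2-c>q2; q3-a>q4; q3-b>q3; q3-c>q3; q4-a>q0; q4-b>q4; q4-c>q4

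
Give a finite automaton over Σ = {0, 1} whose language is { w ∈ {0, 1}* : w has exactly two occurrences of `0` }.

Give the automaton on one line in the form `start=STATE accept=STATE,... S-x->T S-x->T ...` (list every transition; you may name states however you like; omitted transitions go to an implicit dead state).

start=A accept=C A-0->B A-1->A B-0->C B-1->B C-0->D C-1->C D-0->D D-1->D

Count `0`s, saturating at 3: states A through C mean 0 through 2 `0`s seen; D means more than 2. Each `0` increments (capped at D); other symbols loop. Accept from {C}.
A 4-state machine:
       0  1 
>  A   B  A 
   B   C  B 
 * C   D  C 
   D   D  D 
(> = start, * = accepting)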